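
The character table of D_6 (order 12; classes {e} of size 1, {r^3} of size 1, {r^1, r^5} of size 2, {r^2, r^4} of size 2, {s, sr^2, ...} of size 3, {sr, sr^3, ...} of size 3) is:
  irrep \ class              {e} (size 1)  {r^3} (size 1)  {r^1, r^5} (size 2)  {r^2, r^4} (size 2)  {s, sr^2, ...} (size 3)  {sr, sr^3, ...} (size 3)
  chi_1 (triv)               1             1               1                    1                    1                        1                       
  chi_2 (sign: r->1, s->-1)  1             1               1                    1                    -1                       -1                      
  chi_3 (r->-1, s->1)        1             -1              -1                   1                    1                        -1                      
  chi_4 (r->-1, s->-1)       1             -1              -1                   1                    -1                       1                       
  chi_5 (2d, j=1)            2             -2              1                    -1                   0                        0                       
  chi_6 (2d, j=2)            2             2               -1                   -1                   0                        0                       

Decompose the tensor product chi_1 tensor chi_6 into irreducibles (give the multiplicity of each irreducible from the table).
chi_1 tensor chi_6 = chi_6 (all other irreducibles have multiplicity 0).

Explanation: The character of a tensor product is the pointwise product (chi_1 * chi_6)(C) = chi_1(C) * chi_6(C):
  {e}: (1)*(2), {r^3}: (1)*(2), {r^1, r^5}: (1)*(-1), {r^2, r^4}: (1)*(-1), {s, sr^2, ...}: (1)*(0), {sr, sr^3, ...}: (1)*(0)
so (chi_1 * chi_6) takes values
  {e} -> 2, {r^3} -> 2, {r^1, r^5} -> -1, {r^2, r^4} -> -1, {s, sr^2, ...} -> 0, {sr, sr^3, ...} -> 0.
Now take the inner product of this character with each irreducible chi from the table, <chi_1*chi_6, chi> = (1/12) sum_C |C| (chi_1*chi_6)(C) conj(chi(C)):
  <chi_1*chi_6, chi_1> = (1/12)[1*(2)*conj(1) + 1*(2)*conj(1) + 2*(-1)*conj(1) + 2*(-1)*conj(1) + 3*(0)*conj(1) + 3*(0)*conj(1)]
      = (1/12)[(2) + (2) + (-2) + (-2) + (0) + (0)] = 0/12 = 0
  <chi_1*chi_6, chi_2> = (1/12)[1*(2)*conj(1) + 1*(2)*conj(1) + 2*(-1)*conj(1) + 2*(-1)*conj(1) + 3*(0)*conj(-1) + 3*(0)*conj(-1)]
      = (1/12)[(2) + (2) + (-2) + (-2) + (0) + (0)] = 0/12 = 0
  <chi_1*chi_6, chi_3> = (1/12)[1*(2)*conj(1) + 1*(2)*conj(-1) + 2*(-1)*conj(-1) + 2*(-1)*conj(1) + 3*(0)*conj(1) + 3*(0)*conj(-1)]
      = (1/12)[(2) + (-2) + (2) + (-2) + (0) + (0)] = 0/12 = 0
  <chi_1*chi_6, chi_4> = (1/12)[1*(2)*conj(1) + 1*(2)*conj(-1) + 2*(-1)*conj(-1) + 2*(-1)*conj(1) + 3*(0)*conj(-1) + 3*(0)*conj(1)]
      = (1/12)[(2) + (-2) + (2) + (-2) + (0) + (0)] = 0/12 = 0
  <chi_1*chi_6, chi_5> = (1/12)[1*(2)*conj(2) + 1*(2)*conj(-2) + 2*(-1)*conj(1) + 2*(-1)*conj(-1) + 3*(0)*conj(0) + 3*(0)*conj(0)]
      = (1/12)[(4) + (-4) + (-2) + (2) + (0) + (0)] = 0/12 = 0
  <chi_1*chi_6, chi_6> = (1/12)[1*(2)*conj(2) + 1*(2)*conj(2) + 2*(-1)*conj(-1) + 2*(-1)*conj(-1) + 3*(0)*conj(0) + 3*(0)*conj(0)]
      = (1/12)[(4) + (4) + (2) + (2) + (0) + (0)] = 12/12 = 1
Hence the multiplicities are chi_6: 1. Dimension check: dim(chi_1)*dim(chi_6) = 1*2 = 2 and sum (mult * dim) = 1*2 = 2.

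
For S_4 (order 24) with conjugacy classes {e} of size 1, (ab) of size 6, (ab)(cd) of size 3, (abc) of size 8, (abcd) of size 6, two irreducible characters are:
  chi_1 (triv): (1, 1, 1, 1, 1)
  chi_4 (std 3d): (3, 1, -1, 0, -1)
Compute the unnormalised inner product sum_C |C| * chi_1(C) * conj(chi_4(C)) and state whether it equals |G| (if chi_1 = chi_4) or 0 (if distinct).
Sum = 0; so <chi_1, chi_4> = 0 (distinct irreducibles are orthogonal).

Why: Compute term by term over conjugacy classes (|C| * chi_1(C) * conj(chi_4(C))):
  1*(1)*conj(3) + 6*(1)*conj(1) + 3*(1)*conj(-1) + 8*(1)*conj(0) + 6*(1)*conj(-1)
  = (3) + (6) + (-3) + (0) + (-6)
  = 0.
Dividing by |G| = 24 gives 0/24 = 0, matching the row-orthogonality relation <chi_1, chi_4> = [chi_1 = chi_4].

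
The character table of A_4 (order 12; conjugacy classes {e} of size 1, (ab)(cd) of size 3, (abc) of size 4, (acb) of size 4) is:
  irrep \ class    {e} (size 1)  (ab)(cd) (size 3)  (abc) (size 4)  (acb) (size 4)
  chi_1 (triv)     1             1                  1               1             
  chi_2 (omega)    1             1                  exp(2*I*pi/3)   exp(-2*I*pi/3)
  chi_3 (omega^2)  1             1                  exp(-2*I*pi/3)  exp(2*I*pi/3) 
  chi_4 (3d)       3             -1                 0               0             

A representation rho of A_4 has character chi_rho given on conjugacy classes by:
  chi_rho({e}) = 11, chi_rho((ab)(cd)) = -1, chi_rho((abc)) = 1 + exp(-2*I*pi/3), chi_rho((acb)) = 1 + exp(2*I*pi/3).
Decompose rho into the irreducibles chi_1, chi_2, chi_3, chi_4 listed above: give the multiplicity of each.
Multiplicities: chi_1: 1, chi_2: 0, chi_3: 1, chi_4: 3.

Reasoning: Use <chi_rho, chi> = (1/|G|) sum_C |C| * chi_rho(C) * conj(chi(C)) with |G| = 12 for each irreducible chi in the table:
  <chi_rho, chi_1> = (1/12)[1*(11)*conj(1) + 3*(-1)*conj(1) + 4*(1 + exp(-2*I*pi/3))*conj(1) + 4*(1 + exp(2*I*pi/3))*conj(1)]
      = (1/12)[(11) + (-3) + (4 + 4*exp(-2*I*pi/3)) + (4 + 4*exp(2*I*pi/3))] = 12/12 = 1
  <chi_rho, chi_2> = (1/12)[1*(11)*conj(1) + 3*(-1)*conj(1) + 4*(1 + exp(-2*I*pi/3))*conj(exp(2*I*pi/3)) + 4*(1 + exp(2*I*pi/3))*conj(exp(-2*I*pi/3))]
      = (1/12)[(11) + (-3) + (-4) + (-4)] = 0/12 = 0
  <chi_rho, chi_3> = (1/12)[1*(11)*conj(1) + 3*(-1)*conj(1) + 4*(1 + exp(-2*I*pi/3))*conj(exp(-2*I*pi/3)) + 4*(1 + exp(2*I*pi/3))*conj(exp(2*I*pi/3))]
      = (1/12)[(11) + (-3) + (4 + 4*exp(2*I*pi/3)) + (4 + 4*exp(-2*I*pi/3))] = 12/12 = 1
  <chi_rho, chi_4> = (1/12)[1*(11)*conj(3) + 3*(-1)*conj(-1) + 4*(1 + exp(-2*I*pi/3))*conj(0) + 4*(1 + exp(2*I*pi/3))*conj(0)]
      = (1/12)[(33) + (3) + (0) + (0)] = 36/12 = 3
(Exp terms are combined using exp(i*s)*conj(exp(i*t)) = exp(i*(s-t)), and sums of them are collapsed using the identity that for every m > 1 the m distinct m-th roots of unity sum to 0, e.g. 1 + exp(2*I*pi/3) + exp(-2*I*pi/3) = 0.)
Dimension check: dim(rho) = sum (mult * dim) = 1*1 + 0*1 + 1*1 + 3*3 = 11 = chi_rho(e) = 11.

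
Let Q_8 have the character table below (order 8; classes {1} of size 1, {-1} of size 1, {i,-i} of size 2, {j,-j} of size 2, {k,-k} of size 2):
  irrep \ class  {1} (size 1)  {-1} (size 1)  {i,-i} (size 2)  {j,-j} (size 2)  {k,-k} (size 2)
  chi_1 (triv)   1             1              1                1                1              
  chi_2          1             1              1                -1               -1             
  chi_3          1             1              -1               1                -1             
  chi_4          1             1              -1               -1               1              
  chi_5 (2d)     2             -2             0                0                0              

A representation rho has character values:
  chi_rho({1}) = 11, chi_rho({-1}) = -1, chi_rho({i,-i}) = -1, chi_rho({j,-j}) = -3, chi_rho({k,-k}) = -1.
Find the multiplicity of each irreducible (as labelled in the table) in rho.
Multiplicities: chi_1: 0, chi_2: 2, chi_3: 1, chi_4: 2, chi_5: 3.

Argument: Use <chi_rho, chi> = (1/|G|) sum_C |C| * chi_rho(C) * conj(chi(C)) with |G| = 8 for each irreducible chi in the table:
  <chi_rho, chi_1> = (1/8)[1*(11)*conj(1) + 1*(-1)*conj(1) + 2*(-1)*conj(1) + 2*(-3)*conj(1) + 2*(-1)*conj(1)]
      = (1/8)[(11) + (-1) + (-2) + (-6) + (-2)] = 0/8 = 0
  <chi_rho, chi_2> = (1/8)[1*(11)*conj(1) + 1*(-1)*conj(1) + 2*(-1)*conj(1) + 2*(-3)*conj(-1) + 2*(-1)*conj(-1)]
      = (1/8)[(11) + (-1) + (-2) + (6) + (2)] = 16/8 = 2
  <chi_rho, chi_3> = (1/8)[1*(11)*conj(1) + 1*(-1)*conj(1) + 2*(-1)*conj(-1) + 2*(-3)*conj(1) + 2*(-1)*conj(-1)]
      = (1/8)[(11) + (-1) + (2) + (-6) + (2)] = 8/8 = 1
  <chi_rho, chi_4> = (1/8)[1*(11)*conj(1) + 1*(-1)*conj(1) + 2*(-1)*conj(-1) + 2*(-3)*conj(-1) + 2*(-1)*conj(1)]
      = (1/8)[(11) + (-1) + (2) + (6) + (-2)] = 16/8 = 2
  <chi_rho, chi_5> = (1/8)[1*(11)*conj(2) + 1*(-1)*conj(-2) + 2*(-1)*conj(0) + 2*(-3)*conj(0) + 2*(-1)*conj(0)]
      = (1/8)[(22) + (2) + (0) + (0) + (0)] = 24/8 = 3
Dimension check: dim(rho) = sum (mult * dim) = 0*1 + 2*1 + 1*1 + 2*1 + 3*2 = 11 = chi_rho(e) = 11.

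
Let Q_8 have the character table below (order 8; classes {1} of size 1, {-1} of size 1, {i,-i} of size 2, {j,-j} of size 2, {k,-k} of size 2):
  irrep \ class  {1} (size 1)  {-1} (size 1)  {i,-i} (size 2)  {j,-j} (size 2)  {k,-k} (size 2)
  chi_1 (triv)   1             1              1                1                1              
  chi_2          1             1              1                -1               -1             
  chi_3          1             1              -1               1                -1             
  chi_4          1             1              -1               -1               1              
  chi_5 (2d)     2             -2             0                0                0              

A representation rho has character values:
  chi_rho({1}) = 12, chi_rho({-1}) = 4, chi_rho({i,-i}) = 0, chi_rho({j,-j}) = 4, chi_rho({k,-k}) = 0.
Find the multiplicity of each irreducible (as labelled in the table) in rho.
Multiplicities: chi_1: 3, chi_2: 1, chi_3: 3, chi_4: 1, chi_5: 2.

Working: Use <chi_rho, chi> = (1/|G|) sum_C |C| * chi_rho(C) * conj(chi(C)) with |G| = 8 for each irreducible chi in the table:
  <chi_rho, chi_1> = (1/8)[1*(12)*conj(1) + 1*(4)*conj(1) + 2*(0)*conj(1) + 2*(4)*conj(1) + 2*(0)*conj(1)]
      = (1/8)[(12) + (4) + (0) + (8) + (0)] = 24/8 = 3
  <chi_rho, chi_2> = (1/8)[1*(12)*conj(1) + 1*(4)*conj(1) + 2*(0)*conj(1) + 2*(4)*conj(-1) + 2*(0)*conj(-1)]
      = (1/8)[(12) + (4) + (0) + (-8) + (0)] = 8/8 = 1
  <chi_rho, chi_3> = (1/8)[1*(12)*conj(1) + 1*(4)*conj(1) + 2*(0)*conj(-1) + 2*(4)*conj(1) + 2*(0)*conj(-1)]
      = (1/8)[(12) + (4) + (0) + (8) + (0)] = 24/8 = 3
  <chi_rho, chi_4> = (1/8)[1*(12)*conj(1) + 1*(4)*conj(1) + 2*(0)*conj(-1) + 2*(4)*conj(-1) + 2*(0)*conj(1)]
      = (1/8)[(12) + (4) + (0) + (-8) + (0)] = 8/8 = 1
  <chi_rho, chi_5> = (1/8)[1*(12)*conj(2) + 1*(4)*conj(-2) + 2*(0)*conj(0) + 2*(4)*conj(0) + 2*(0)*conj(0)]
      = (1/8)[(24) + (-8) + (0) + (0) + (0)] = 16/8 = 2
Dimension check: dim(rho) = sum (mult * dim) = 3*1 + 1*1 + 3*1 + 1*1 + 2*2 = 12 = chi_rho(e) = 12.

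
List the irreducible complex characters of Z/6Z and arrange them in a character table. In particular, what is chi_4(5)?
Character table of Z/6Z (irreps indexed chi_0,...,chi_5 with chi_k(m) = zeta_6^(k*m), zeta_6 = exp(2*pi*i/6)):
  irrep \ class  {0} (size 1)  {1} (size 1)    {2} (size 1)    {3} (size 1)  {4} (size 1)    {5} (size 1)  
  chi_0          1             1               1               1             1               1             
  chi_1          1             exp(I*pi/3)     exp(2*I*pi/3)   -1            exp(-2*I*pi/3)  exp(-I*pi/3)  
  chi_2          1             exp(2*I*pi/3)   exp(-2*I*pi/3)  1             exp(2*I*pi/3)   exp(-2*I*pi/3)
  chi_3          1             -1              1               -1            1               -1            
  chi_4          1             exp(-2*I*pi/3)  exp(2*I*pi/3)   1             exp(-2*I*pi/3)  exp(2*I*pi/3) 
  chi_5          1             exp(-I*pi/3)    exp(-2*I*pi/3)  -1            exp(2*I*pi/3)   exp(I*pi/3)   

Spot check: chi_4(5) = zeta_6^(4*5) = zeta_6^20 = exp(2*I*pi/3).

Justification: Z/6Z is abelian, so all 6 irreducible complex representations are 1-dimensional. They are given by chi_k(m) = zeta_6^(k*m) for k = 0,...,5. Row orthogonality: sum_m chi_k(m) conj(chi_l(m)) = 6 * [k = l].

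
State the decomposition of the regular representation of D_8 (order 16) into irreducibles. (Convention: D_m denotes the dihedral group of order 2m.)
Each irreducible V_i of dimension d_i appears with multiplicity d_i, i.e. rho_reg = (direct sum over all irreducibles V_i) d_i V_i. The irreducible dimensions for D_8 are 1, 1, 1, 1, 2, 2, 2: 4 irreducibles of dimension 1, each with multiplicity 1; 3 irreducibles of dimension 2, each with multiplicity 2. Total dimension 4*1*1 + 3*2*2 = 16 = |G|.

Explanation: General theorem: in the regular representation of a finite group G, each irreducible appears with multiplicity equal to its dimension. Check: dim(rho_reg) = sum d_i^2 = 1 + 1 + 1 + 1 + 4 + 4 + 4 = 16 = |G|.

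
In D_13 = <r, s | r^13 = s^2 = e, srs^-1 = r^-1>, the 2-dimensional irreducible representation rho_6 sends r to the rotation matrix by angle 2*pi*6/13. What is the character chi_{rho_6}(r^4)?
chi_{rho_6}(r^4) = 2*cos(2*pi*6*4/13) = 2*cos(4*pi/13)

Reasoning: rho_6(r^4) is rotation by angle 2*pi*6*4/13, whose trace is 2*cos(2*pi*6*4/13) = 2*cos(4*pi/13).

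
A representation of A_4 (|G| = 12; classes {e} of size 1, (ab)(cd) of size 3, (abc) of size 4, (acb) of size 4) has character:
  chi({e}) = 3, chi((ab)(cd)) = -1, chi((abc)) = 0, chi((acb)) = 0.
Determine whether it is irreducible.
Irreducible: <chi, chi> = 1.

<chi, chi> = (1/|G|) sum_C |C| * |chi(C)|^2 = (1/12)[1*|3|^2 + 3*|-1|^2 + 4*|0|^2 + 4*|0|^2]
  = (1/12)[(9) + (3) + (0) + (0)] = 12/12 = 1.
(Exp terms are combined using exp(i*s)*conj(exp(i*t)) = exp(i*(s-t)), and sums of them are collapsed using the identity that for every m > 1 the m distinct m-th roots of unity sum to 0, e.g. 1 + exp(2*I*pi/3) + exp(-2*I*pi/3) = 0.)
A character is irreducible iff <chi, chi> = 1, so this representation is irreducible.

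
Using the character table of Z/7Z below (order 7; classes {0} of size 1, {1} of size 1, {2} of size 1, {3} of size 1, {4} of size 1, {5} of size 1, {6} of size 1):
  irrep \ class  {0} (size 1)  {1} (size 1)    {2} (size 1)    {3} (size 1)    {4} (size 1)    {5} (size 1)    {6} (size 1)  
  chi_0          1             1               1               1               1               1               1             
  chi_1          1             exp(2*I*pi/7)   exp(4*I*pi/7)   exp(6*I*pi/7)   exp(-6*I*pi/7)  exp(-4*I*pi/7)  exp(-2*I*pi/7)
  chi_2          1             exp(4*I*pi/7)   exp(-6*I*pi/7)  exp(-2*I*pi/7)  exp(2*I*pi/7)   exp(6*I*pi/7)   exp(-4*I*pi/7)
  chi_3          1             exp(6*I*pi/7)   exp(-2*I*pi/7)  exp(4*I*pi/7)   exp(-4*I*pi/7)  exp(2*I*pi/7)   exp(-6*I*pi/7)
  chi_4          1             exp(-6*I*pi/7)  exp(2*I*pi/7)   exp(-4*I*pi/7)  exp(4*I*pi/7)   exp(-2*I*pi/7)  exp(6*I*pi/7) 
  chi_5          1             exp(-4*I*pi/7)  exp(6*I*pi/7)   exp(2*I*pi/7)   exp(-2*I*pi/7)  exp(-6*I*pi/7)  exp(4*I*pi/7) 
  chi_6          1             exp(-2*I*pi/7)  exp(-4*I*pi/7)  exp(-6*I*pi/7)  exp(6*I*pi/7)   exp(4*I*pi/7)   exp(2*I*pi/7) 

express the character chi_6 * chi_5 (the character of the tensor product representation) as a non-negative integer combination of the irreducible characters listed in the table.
chi_6 tensor chi_5 = chi_4 (all other irreducibles have multiplicity 0).

The character of a tensor product is the pointwise product (chi_6 * chi_5)(C) = chi_6(C) * chi_5(C):
  {0}: (1)*(1), {1}: (exp(-2*I*pi/7))*(exp(-4*I*pi/7)), {2}: (exp(-4*I*pi/7))*(exp(6*I*pi/7)), {3}: (exp(-6*I*pi/7))*(exp(2*I*pi/7)), {4}: (exp(6*I*pi/7))*(exp(-2*I*pi/7)), {5}: (exp(4*I*pi/7))*(exp(-6*I*pi/7)), {6}: (exp(2*I*pi/7))*(exp(4*I*pi/7))
so (chi_6 * chi_5) takes values
  {0} -> 1, {1} -> exp(-6*I*pi/7), {2} -> exp(2*I*pi/7), {3} -> exp(-4*I*pi/7), {4} -> exp(4*I*pi/7), {5} -> exp(-2*I*pi/7), {6} -> exp(6*I*pi/7).
Now take the inner product of this character with each irreducible chi from the table, <chi_6*chi_5, chi> = (1/7) sum_C |C| (chi_6*chi_5)(C) conj(chi(C)):
  <chi_6*chi_5, chi_0> = (1/7)[1*(1)*conj(1) + 1*(exp(-6*I*pi/7))*conj(1) + 1*(exp(2*I*pi/7))*conj(1) + 1*(exp(-4*I*pi/7))*conj(1) + 1*(exp(4*I*pi/7))*conj(1) + 1*(exp(-2*I*pi/7))*conj(1) + 1*(exp(6*I*pi/7))*conj(1)]
      = (1/7)[(1) + (exp(-6*I*pi/7)) + (exp(2*I*pi/7)) + (exp(-4*I*pi/7)) + (exp(4*I*pi/7)) + (exp(-2*I*pi/7)) + (exp(6*I*pi/7))] = 0/7 = 0
  <chi_6*chi_5, chi_1> = (1/7)[1*(1)*conj(1) + 1*(exp(-6*I*pi/7))*conj(exp(2*I*pi/7)) + 1*(exp(2*I*pi/7))*conj(exp(4*I*pi/7)) + 1*(exp(-4*I*pi/7))*conj(exp(6*I*pi/7)) + 1*(exp(4*I*pi/7))*conj(exp(-6*I*pi/7)) + 1*(exp(-2*I*pi/7))*conj(exp(-4*I*pi/7)) + 1*(exp(6*I*pi/7))*conj(exp(-2*I*pi/7))]
      = (1/7)[(1) + (exp(6*I*pi/7)) + (exp(-2*I*pi/7)) + (exp(4*I*pi/7)) + (exp(-4*I*pi/7)) + (exp(2*I*pi/7)) + (exp(-6*I*pi/7))] = 0/7 = 0
  <chi_6*chi_5, chi_2> = (1/7)[1*(1)*conj(1) + 1*(exp(-6*I*pi/7))*conj(exp(4*I*pi/7)) + 1*(exp(2*I*pi/7))*conj(exp(-6*I*pi/7)) + 1*(exp(-4*I*pi/7))*conj(exp(-2*I*pi/7)) + 1*(exp(4*I*pi/7))*conj(exp(2*I*pi/7)) + 1*(exp(-2*I*pi/7))*conj(exp(6*I*pi/7)) + 1*(exp(6*I*pi/7))*conj(exp(-4*I*pi/7))]
      = (1/7)[(1) + (exp(4*I*pi/7)) + (exp(-6*I*pi/7)) + (exp(-2*I*pi/7)) + (exp(2*I*pi/7)) + (exp(6*I*pi/7)) + (exp(-4*I*pi/7))] = 0/7 = 0
  <chi_6*chi_5, chi_3> = (1/7)[1*(1)*conj(1) + 1*(exp(-6*I*pi/7))*conj(exp(6*I*pi/7)) + 1*(exp(2*I*pi/7))*conj(exp(-2*I*pi/7)) + 1*(exp(-4*I*pi/7))*conj(exp(4*I*pi/7)) + 1*(exp(4*I*pi/7))*conj(exp(-4*I*pi/7)) + 1*(exp(-2*I*pi/7))*conj(exp(2*I*pi/7)) + 1*(exp(6*I*pi/7))*conj(exp(-6*I*pi/7))]
      = (1/7)[(1) + (exp(2*I*pi/7)) + (exp(4*I*pi/7)) + (exp(6*I*pi/7)) + (exp(-6*I*pi/7)) + (exp(-4*I*pi/7)) + (exp(-2*I*pi/7))] = 0/7 = 0
  <chi_6*chi_5, chi_4> = (1/7)[1*(1)*conj(1) + 1*(exp(-6*I*pi/7))*conj(exp(-6*I*pi/7)) + 1*(exp(2*I*pi/7))*conj(exp(2*I*pi/7)) + 1*(exp(-4*I*pi/7))*conj(exp(-4*I*pi/7)) + 1*(exp(4*I*pi/7))*conj(exp(4*I*pi/7)) + 1*(exp(-2*I*pi/7))*conj(exp(-2*I*pi/7)) + 1*(exp(6*I*pi/7))*conj(exp(6*I*pi/7))]
      = (1/7)[(1) + (1) + (1) + (1) + (1) + (1) + (1)] = 7/7 = 1
  <chi_6*chi_5, chi_5> = (1/7)[1*(1)*conj(1) + 1*(exp(-6*I*pi/7))*conj(exp(-4*I*pi/7)) + 1*(exp(2*I*pi/7))*conj(exp(6*I*pi/7)) + 1*(exp(-4*I*pi/7))*conj(exp(2*I*pi/7)) + 1*(exp(4*I*pi/7))*conj(exp(-2*I*pi/7)) + 1*(exp(-2*I*pi/7))*conj(exp(-6*I*pi/7)) + 1*(exp(6*I*pi/7))*conj(exp(4*I*pi/7))]
      = (1/7)[(1) + (exp(-2*I*pi/7)) + (exp(-4*I*pi/7)) + (exp(-6*I*pi/7)) + (exp(6*I*pi/7)) + (exp(4*I*pi/7)) + (exp(2*I*pi/7))] = 0/7 = 0
  <chi_6*chi_5, chi_6> = (1/7)[1*(1)*conj(1) + 1*(exp(-6*I*pi/7))*conj(exp(-2*I*pi/7)) + 1*(exp(2*I*pi/7))*conj(exp(-4*I*pi/7)) + 1*(exp(-4*I*pi/7))*conj(exp(-6*I*pi/7)) + 1*(exp(4*I*pi/7))*conj(exp(6*I*pi/7)) + 1*(exp(-2*I*pi/7))*conj(exp(4*I*pi/7)) + 1*(exp(6*I*pi/7))*conj(exp(2*I*pi/7))]
      = (1/7)[(1) + (exp(-4*I*pi/7)) + (exp(6*I*pi/7)) + (exp(2*I*pi/7)) + (exp(-2*I*pi/7)) + (exp(-6*I*pi/7)) + (exp(4*I*pi/7))] = 0/7 = 0
(Exp terms are combined using exp(i*s)*conj(exp(i*t)) = exp(i*(s-t)), and sums of them are collapsed using the identity that for every m > 1 the m distinct m-th roots of unity sum to 0, e.g. 1 + exp(2*I*pi/3) + exp(-2*I*pi/3) = 0.)
Hence the multiplicities are chi_4: 1. Dimension check: dim(chi_6)*dim(chi_5) = 1*1 = 1 and sum (mult * dim) = 1*1 = 1.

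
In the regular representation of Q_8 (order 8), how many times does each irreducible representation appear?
Each irreducible V_i of dimension d_i appears with multiplicity d_i, i.e. rho_reg = (direct sum over all irreducibles V_i) d_i V_i. The irreducible dimensions for Q_8 are 1, 1, 1, 1, 2: 4 irreducibles of dimension 1, each with multiplicity 1; 1 irreducible of dimension 2, with multiplicity 2. Total dimension 4*1*1 + 1*2*2 = 8 = |G|.

Derivation: General theorem: in the regular representation of a finite group G, each irreducible appears with multiplicity equal to its dimension. Check: dim(rho_reg) = sum d_i^2 = 1 + 1 + 1 + 1 + 4 = 8 = |G|.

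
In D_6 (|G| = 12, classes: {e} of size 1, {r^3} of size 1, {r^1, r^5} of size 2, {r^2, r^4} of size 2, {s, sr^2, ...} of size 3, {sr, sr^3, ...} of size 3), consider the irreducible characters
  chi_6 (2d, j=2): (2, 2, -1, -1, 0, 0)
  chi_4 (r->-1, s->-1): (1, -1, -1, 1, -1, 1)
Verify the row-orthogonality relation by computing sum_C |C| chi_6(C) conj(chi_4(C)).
Sum = 0; so <chi_6, chi_4> = 0 (distinct irreducibles are orthogonal).

Details: Compute term by term over conjugacy classes (|C| * chi_6(C) * conj(chi_4(C))):
  1*(2)*conj(1) + 1*(2)*conj(-1) + 2*(-1)*conj(-1) + 2*(-1)*conj(1) + 3*(0)*conj(-1) + 3*(0)*conj(1)
  = (2) + (-2) + (2) + (-2) + (0) + (0)
  = 0.
Dividing by |G| = 12 gives 0/12 = 0, matching the row-orthogonality relation <chi_6, chi_4> = [chi_6 = chi_4].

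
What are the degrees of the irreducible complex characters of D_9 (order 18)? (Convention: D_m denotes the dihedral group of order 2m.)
Dimensions: 1, 1, 2, 2, 2, 2

Reasoning: There are 6 irreducibles (= number of conjugacy classes). Their dimensions d_i satisfy sum d_i^2 = |G| = 18: 1 + 1 + 4 + 4 + 4 + 4 = 18.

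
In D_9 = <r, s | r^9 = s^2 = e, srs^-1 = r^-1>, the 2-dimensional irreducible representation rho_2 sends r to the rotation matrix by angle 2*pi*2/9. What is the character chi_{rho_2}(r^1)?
chi_{rho_2}(r^1) = 2*cos(2*pi*2*1/9) = 2*cos(4*pi/9)

Details: rho_2(r^1) is rotation by angle 2*pi*2*1/9, whose trace is 2*cos(2*pi*2*1/9) = 2*cos(4*pi/9).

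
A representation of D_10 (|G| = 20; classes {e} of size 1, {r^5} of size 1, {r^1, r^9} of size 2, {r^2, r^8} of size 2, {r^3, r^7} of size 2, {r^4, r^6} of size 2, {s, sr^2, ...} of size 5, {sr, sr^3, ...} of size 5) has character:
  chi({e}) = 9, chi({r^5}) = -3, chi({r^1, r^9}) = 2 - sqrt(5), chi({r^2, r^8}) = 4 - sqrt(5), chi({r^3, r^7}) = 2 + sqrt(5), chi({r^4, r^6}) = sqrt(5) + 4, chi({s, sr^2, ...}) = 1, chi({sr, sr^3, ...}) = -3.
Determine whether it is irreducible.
Not irreducible (reducible): <chi, chi> = 13 > 1.

<chi, chi> = (1/|G|) sum_C |C| * |chi(C)|^2 = (1/20)[1*|9|^2 + 1*|-3|^2 + 2*|2 - sqrt(5)|^2 + 2*|4 - sqrt(5)|^2 + 2*|2 + sqrt(5)|^2 + 2*|sqrt(5) + 4|^2 + 5*|1|^2 + 5*|-3|^2]
  = (1/20)[(81) + (9) + (18 - 8*sqrt(5)) + (42 - 16*sqrt(5)) + (8*sqrt(5) + 18) + (16*sqrt(5) + 42) + (5) + (45)] = 260/20 = 13.
A character is irreducible iff <chi, chi> = 1, so this representation is reducible.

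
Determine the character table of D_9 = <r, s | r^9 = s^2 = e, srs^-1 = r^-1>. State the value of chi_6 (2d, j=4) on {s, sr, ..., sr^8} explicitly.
Conjugacy classes: {e} of size 1, {r^1, r^8} of size 2, {r^2, r^7} of size 2, {r^3, r^6} of size 2, {r^4, r^5} of size 2, {s, sr, ..., sr^8} of size 9.
Character table:
  irrep \ class              {e} (size 1)  {r^1, r^8} (size 2)  {r^2, r^7} (size 2)  {r^3, r^6} (size 2)  {r^4, r^5} (size 2)  {s, sr, ..., sr^8} (size 9)
  chi_1 (triv)               1             1                    1                    1                    1                    1                          
  chi_2 (sign: r->1, s->-1)  1             1                    1                    1                    1                    -1                         
  chi_3 (2d, j=1)            2             2*cos(2*pi/9)        2*cos(4*pi/9)        -1                   -2*cos(pi/9)         0                          
  chi_4 (2d, j=2)            2             2*cos(4*pi/9)        -2*cos(pi/9)         -1                   2*cos(2*pi/9)        0                          
  chi_5 (2d, j=3)            2             -1                   -1                   2                    -1                   0                          
  chi_6 (2d, j=4)            2             -2*cos(pi/9)         2*cos(2*pi/9)        -1                   2*cos(4*pi/9)        0                          

Spot check: chi_6 (2d, j=4) on {s, sr, ..., sr^8} = 0.

Justification: D_9 has order 2*9 = 18 with 6 conjugacy classes, hence 6 irreducibles. Sum of squared dims 1 + 1 + 4 + 4 + 4 + 4 = 18 = |G|. Linear characters come from the abelianisation; the 2-dimensional irreps have character r^k -> 2*cos(2*pi*j*k/9), reflections -> 0.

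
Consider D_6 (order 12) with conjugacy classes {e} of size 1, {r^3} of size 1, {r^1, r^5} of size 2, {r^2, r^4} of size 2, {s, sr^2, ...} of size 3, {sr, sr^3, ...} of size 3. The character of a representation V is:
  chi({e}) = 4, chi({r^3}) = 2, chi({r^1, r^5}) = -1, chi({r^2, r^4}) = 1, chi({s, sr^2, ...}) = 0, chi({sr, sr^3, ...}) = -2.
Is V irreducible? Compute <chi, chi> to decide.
Not irreducible (reducible): <chi, chi> = 3 > 1.

Proof sketch: <chi, chi> = (1/|G|) sum_C |C| * |chi(C)|^2 = (1/12)[1*|4|^2 + 1*|2|^2 + 2*|-1|^2 + 2*|1|^2 + 3*|0|^2 + 3*|-2|^2]
  = (1/12)[(16) + (4) + (2) + (2) + (0) + (12)] = 36/12 = 3.
A character is irreducible iff <chi, chi> = 1, so this representation is reducible.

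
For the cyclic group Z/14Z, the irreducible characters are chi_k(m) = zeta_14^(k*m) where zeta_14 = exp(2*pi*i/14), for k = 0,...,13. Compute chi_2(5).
chi_2(5) = zeta_14^10 = exp(-4*I*pi/7)

Solution. chi_2(5) = zeta_14^(2*5) = zeta_14^10. Since zeta_14^14 = 1, this equals zeta_14^10 = exp(2*pi*i*10/14) = exp(-4*I*pi/7).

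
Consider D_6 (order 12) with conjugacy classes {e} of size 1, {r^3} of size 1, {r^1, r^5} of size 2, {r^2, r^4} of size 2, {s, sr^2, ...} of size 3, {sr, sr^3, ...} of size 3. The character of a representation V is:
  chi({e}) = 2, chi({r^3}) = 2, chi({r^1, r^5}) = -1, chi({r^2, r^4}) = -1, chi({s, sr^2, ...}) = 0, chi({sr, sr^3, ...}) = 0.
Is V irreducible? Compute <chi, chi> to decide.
Irreducible: <chi, chi> = 1.

Argument: <chi, chi> = (1/|G|) sum_C |C| * |chi(C)|^2 = (1/12)[1*|2|^2 + 1*|2|^2 + 2*|-1|^2 + 2*|-1|^2 + 3*|0|^2 + 3*|0|^2]
  = (1/12)[(4) + (4) + (2) + (2) + (0) + (0)] = 12/12 = 1.
A character is irreducible iff <chi, chi> = 1, so this representation is irreducible.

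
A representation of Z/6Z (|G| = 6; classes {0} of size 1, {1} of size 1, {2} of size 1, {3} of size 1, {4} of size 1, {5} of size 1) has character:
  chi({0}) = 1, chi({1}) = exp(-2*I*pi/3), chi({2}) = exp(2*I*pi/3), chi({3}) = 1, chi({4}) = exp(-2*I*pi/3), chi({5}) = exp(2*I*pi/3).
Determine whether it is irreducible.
Irreducible: <chi, chi> = 1.

Argument: <chi, chi> = (1/|G|) sum_C |C| * |chi(C)|^2 = (1/6)[1*|1|^2 + 1*|exp(-2*I*pi/3)|^2 + 1*|exp(2*I*pi/3)|^2 + 1*|1|^2 + 1*|exp(-2*I*pi/3)|^2 + 1*|exp(2*I*pi/3)|^2]
  = (1/6)[(1) + (1) + (1) + (1) + (1) + (1)] = 6/6 = 1.
(Exp terms are combined using exp(i*s)*conj(exp(i*t)) = exp(i*(s-t)), and sums of them are collapsed using the identity that for every m > 1 the m distinct m-th roots of unity sum to 0, e.g. 1 + exp(2*I*pi/3) + exp(-2*I*pi/3) = 0.)
A character is irreducible iff <chi, chi> = 1, so this representation is irreducible.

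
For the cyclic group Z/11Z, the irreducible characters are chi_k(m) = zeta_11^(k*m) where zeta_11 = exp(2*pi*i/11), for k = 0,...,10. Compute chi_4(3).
chi_4(3) = zeta_11^12 = exp(2*I*pi/11)

Explanation: chi_4(3) = zeta_11^(4*3) = zeta_11^12. Since zeta_11^11 = 1, this equals zeta_11^1 = exp(2*pi*i*1/11) = exp(2*I*pi/11).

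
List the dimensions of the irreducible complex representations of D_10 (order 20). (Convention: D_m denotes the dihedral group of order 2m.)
Dimensions: 1, 1, 1, 1, 2, 2, 2, 2

Working: There are 8 irreducibles (= number of conjugacy classes). Their dimensions d_i satisfy sum d_i^2 = |G| = 20: 1 + 1 + 1 + 1 + 4 + 4 + 4 + 4 = 20.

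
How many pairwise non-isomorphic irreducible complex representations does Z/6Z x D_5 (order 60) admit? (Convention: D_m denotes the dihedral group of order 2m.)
24

Derivation: The number of irreducible complex representations of a finite group equals its number of conjugacy classes. For a direct product, #classes(G x H) = #classes(G) * #classes(H). Z/6Z has 6 classes (abelian), D_5 has 4 classes, so 6 * 4 = 24, so Z/6Z x D_5 (order 60) has exactly 24 irreducible complex representations.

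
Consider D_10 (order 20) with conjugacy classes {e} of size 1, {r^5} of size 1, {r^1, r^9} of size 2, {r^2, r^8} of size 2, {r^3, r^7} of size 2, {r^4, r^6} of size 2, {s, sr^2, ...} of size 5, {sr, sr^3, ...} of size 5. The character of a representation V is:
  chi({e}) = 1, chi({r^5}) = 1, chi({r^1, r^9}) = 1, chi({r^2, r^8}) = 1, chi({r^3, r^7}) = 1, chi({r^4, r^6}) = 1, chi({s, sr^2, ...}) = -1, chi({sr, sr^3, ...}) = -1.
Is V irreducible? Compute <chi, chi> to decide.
Irreducible: <chi, chi> = 1.

Why: <chi, chi> = (1/|G|) sum_C |C| * |chi(C)|^2 = (1/20)[1*|1|^2 + 1*|1|^2 + 2*|1|^2 + 2*|1|^2 + 2*|1|^2 + 2*|1|^2 + 5*|-1|^2 + 5*|-1|^2]
  = (1/20)[(1) + (1) + (2) + (2) + (2) + (2) + (5) + (5)] = 20/20 = 1.
A character is irreducible iff <chi, chi> = 1, so this representation is irreducible.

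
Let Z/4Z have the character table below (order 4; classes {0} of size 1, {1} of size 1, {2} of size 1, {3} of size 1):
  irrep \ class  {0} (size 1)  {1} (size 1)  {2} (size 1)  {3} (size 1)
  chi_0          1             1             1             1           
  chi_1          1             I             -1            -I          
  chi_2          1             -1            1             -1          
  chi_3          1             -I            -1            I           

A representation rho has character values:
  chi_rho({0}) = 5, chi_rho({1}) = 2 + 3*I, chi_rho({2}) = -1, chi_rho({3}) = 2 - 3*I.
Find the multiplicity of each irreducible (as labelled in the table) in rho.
Multiplicities: chi_0: 2, chi_1: 3, chi_2: 0, chi_3: 0.

Details: Use <chi_rho, chi> = (1/|G|) sum_C |C| * chi_rho(C) * conj(chi(C)) with |G| = 4 for each irreducible chi in the table:
  <chi_rho, chi_0> = (1/4)[1*(5)*conj(1) + 1*(2 + 3*I)*conj(1) + 1*(-1)*conj(1) + 1*(2 - 3*I)*conj(1)]
      = (1/4)[(5) + (2 + 3*I) + (-1) + (2 - 3*I)] = 8/4 = 2
  <chi_rho, chi_1> = (1/4)[1*(5)*conj(1) + 1*(2 + 3*I)*conj(I) + 1*(-1)*conj(-1) + 1*(2 - 3*I)*conj(-I)]
      = (1/4)[(5) + (3 - 2*I) + (1) + (3 + 2*I)] = 12/4 = 3
  <chi_rho, chi_2> = (1/4)[1*(5)*conj(1) + 1*(2 + 3*I)*conj(-1) + 1*(-1)*conj(1) + 1*(2 - 3*I)*conj(-1)]
      = (1/4)[(5) + (-2 - 3*I) + (-1) + (-2 + 3*I)] = 0/4 = 0
  <chi_rho, chi_3> = (1/4)[1*(5)*conj(1) + 1*(2 + 3*I)*conj(-I) + 1*(-1)*conj(-1) + 1*(2 - 3*I)*conj(I)]
      = (1/4)[(5) + (-3 + 2*I) + (1) + (-3 - 2*I)] = 0/4 = 0
(Exp terms are combined using exp(i*s)*conj(exp(i*t)) = exp(i*(s-t)), and sums of them are collapsed using the identity that for every m > 1 the m distinct m-th roots of unity sum to 0, e.g. 1 + exp(2*I*pi/3) + exp(-2*I*pi/3) = 0.)
Dimension check: dim(rho) = sum (mult * dim) = 2*1 + 3*1 + 0*1 + 0*1 = 5 = chi_rho(e) = 5.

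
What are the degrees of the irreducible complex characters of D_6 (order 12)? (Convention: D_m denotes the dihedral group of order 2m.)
Dimensions: 1, 1, 1, 1, 2, 2

Explanation: There are 6 irreducibles (= number of conjugacy classes). Their dimensions d_i satisfy sum d_i^2 = |G| = 12: 1 + 1 + 1 + 1 + 4 + 4 = 12.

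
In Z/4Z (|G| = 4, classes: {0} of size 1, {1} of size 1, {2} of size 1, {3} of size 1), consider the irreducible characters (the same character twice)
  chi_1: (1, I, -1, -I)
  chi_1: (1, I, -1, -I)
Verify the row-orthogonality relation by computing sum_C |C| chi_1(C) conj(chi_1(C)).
Sum = 4 = |G| = 4; so <chi_1, chi_1> = 1 (norm-1 confirms irreducibility).

Why: Compute term by term over conjugacy classes (|C| * chi_1(C) * conj(chi_1(C))):
  1*(1)*conj(1) + 1*(I)*conj(I) + 1*(-1)*conj(-1) + 1*(-I)*conj(-I)
  = (1) + (1) + (1) + (1)
  = 4.
(Exp terms are combined using exp(i*s)*conj(exp(i*t)) = exp(i*(s-t)), and sums of them are collapsed using the identity that for every m > 1 the m distinct m-th roots of unity sum to 0, e.g. 1 + exp(2*I*pi/3) + exp(-2*I*pi/3) = 0.)
Dividing by |G| = 4 gives 4/4 = 1, matching the row-orthogonality relation <chi_1, chi_1> = [chi_1 = chi_1].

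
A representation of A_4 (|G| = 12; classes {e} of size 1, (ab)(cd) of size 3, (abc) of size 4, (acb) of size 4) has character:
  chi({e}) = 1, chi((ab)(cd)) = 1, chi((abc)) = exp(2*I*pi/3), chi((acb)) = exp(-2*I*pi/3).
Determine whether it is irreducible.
Irreducible: <chi, chi> = 1.

Solution. <chi, chi> = (1/|G|) sum_C |C| * |chi(C)|^2 = (1/12)[1*|1|^2 + 3*|1|^2 + 4*|exp(2*I*pi/3)|^2 + 4*|exp(-2*I*pi/3)|^2]
  = (1/12)[(1) + (3) + (4) + (4)] = 12/12 = 1.
(Exp terms are combined using exp(i*s)*conj(exp(i*t)) = exp(i*(s-t)), and sums of them are collapsed using the identity that for every m > 1 the m distinct m-th roots of unity sum to 0, e.g. 1 + exp(2*I*pi/3) + exp(-2*I*pi/3) = 0.)
A character is irreducible iff <chi, chi> = 1, so this representation is irreducible.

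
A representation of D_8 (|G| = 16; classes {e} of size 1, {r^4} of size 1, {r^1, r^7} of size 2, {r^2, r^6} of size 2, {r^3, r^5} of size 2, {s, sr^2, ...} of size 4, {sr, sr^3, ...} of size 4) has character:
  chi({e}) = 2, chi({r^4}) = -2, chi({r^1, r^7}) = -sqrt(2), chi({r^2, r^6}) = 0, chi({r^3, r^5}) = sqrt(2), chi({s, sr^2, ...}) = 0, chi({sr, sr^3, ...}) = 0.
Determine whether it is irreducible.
Irreducible: <chi, chi> = 1.

Derivation: <chi, chi> = (1/|G|) sum_C |C| * |chi(C)|^2 = (1/16)[1*|2|^2 + 1*|-2|^2 + 2*|-sqrt(2)|^2 + 2*|0|^2 + 2*|sqrt(2)|^2 + 4*|0|^2 + 4*|0|^2]
  = (1/16)[(4) + (4) + (4) + (0) + (4) + (0) + (0)] = 16/16 = 1.
A character is irreducible iff <chi, chi> = 1, so this representation is irreducible.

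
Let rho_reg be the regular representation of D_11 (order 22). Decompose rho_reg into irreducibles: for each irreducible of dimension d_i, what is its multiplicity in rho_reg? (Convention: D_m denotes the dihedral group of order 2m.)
Each irreducible V_i of dimension d_i appears with multiplicity d_i, i.e. rho_reg = (direct sum over all irreducibles V_i) d_i V_i. The irreducible dimensions for D_11 are 1, 1, 2, 2, 2, 2, 2: 2 irreducibles of dimension 1, each with multiplicity 1; 5 irreducibles of dimension 2, each with multiplicity 2. Total dimension 2*1*1 + 5*2*2 = 22 = |G|.

Derivation: General theorem: in the regular representation of a finite group G, each irreducible appears with multiplicity equal to its dimension. Check: dim(rho_reg) = sum d_i^2 = 1 + 1 + 4 + 4 + 4 + 4 + 4 = 22 = |G|.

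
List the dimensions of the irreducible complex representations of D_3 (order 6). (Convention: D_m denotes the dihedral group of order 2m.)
Dimensions: 1, 1, 2

Proof sketch: There are 3 irreducibles (= number of conjugacy classes). Their dimensions d_i satisfy sum d_i^2 = |G| = 6: 1 + 1 + 4 = 6.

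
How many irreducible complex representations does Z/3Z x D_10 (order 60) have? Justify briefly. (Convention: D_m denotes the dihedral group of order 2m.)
24

The number of irreducible complex representations of a finite group equals its number of conjugacy classes. For a direct product, #classes(G x H) = #classes(G) * #classes(H). Z/3Z has 3 classes (abelian), D_10 has 8 classes, so 3 * 8 = 24, so Z/3Z x D_10 (order 60) has exactly 24 irreducible complex representations.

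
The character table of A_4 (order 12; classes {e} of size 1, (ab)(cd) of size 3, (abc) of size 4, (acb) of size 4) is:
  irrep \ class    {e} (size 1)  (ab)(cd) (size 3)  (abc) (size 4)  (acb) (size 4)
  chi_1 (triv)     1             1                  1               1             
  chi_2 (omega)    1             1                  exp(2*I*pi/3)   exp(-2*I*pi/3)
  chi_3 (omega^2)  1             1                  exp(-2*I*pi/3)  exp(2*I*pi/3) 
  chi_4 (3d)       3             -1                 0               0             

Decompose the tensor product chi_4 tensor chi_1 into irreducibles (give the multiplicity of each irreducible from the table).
chi_4 tensor chi_1 = chi_4 (all other irreducibles have multiplicity 0).

Solution. The character of a tensor product is the pointwise product (chi_4 * chi_1)(C) = chi_4(C) * chi_1(C):
  {e}: (3)*(1), (ab)(cd): (-1)*(1), (abc): (0)*(1), (acb): (0)*(1)
so (chi_4 * chi_1) takes values
  {e} -> 3, (ab)(cd) -> -1, (abc) -> 0, (acb) -> 0.
Now take the inner product of this character with each irreducible chi from the table, <chi_4*chi_1, chi> = (1/12) sum_C |C| (chi_4*chi_1)(C) conj(chi(C)):
  <chi_4*chi_1, chi_1> = (1/12)[1*(3)*conj(1) + 3*(-1)*conj(1) + 4*(0)*conj(1) + 4*(0)*conj(1)]
      = (1/12)[(3) + (-3) + (0) + (0)] = 0/12 = 0
  <chi_4*chi_1, chi_2> = (1/12)[1*(3)*conj(1) + 3*(-1)*conj(1) + 4*(0)*conj(exp(2*I*pi/3)) + 4*(0)*conj(exp(-2*I*pi/3))]
      = (1/12)[(3) + (-3) + (0) + (0)] = 0/12 = 0
  <chi_4*chi_1, chi_3> = (1/12)[1*(3)*conj(1) + 3*(-1)*conj(1) + 4*(0)*conj(exp(-2*I*pi/3)) + 4*(0)*conj(exp(2*I*pi/3))]
      = (1/12)[(3) + (-3) + (0) + (0)] = 0/12 = 0
  <chi_4*chi_1, chi_4> = (1/12)[1*(3)*conj(3) + 3*(-1)*conj(-1) + 4*(0)*conj(0) + 4*(0)*conj(0)]
      = (1/12)[(9) + (3) + (0) + (0)] = 12/12 = 1
(Exp terms are combined using exp(i*s)*conj(exp(i*t)) = exp(i*(s-t)), and sums of them are collapsed using the identity that for every m > 1 the m distinct m-th roots of unity sum to 0, e.g. 1 + exp(2*I*pi/3) + exp(-2*I*pi/3) = 0.)
Hence the multiplicities are chi_4: 1. Dimension check: dim(chi_4)*dim(chi_1) = 3*1 = 3 and sum (mult * dim) = 1*3 = 3.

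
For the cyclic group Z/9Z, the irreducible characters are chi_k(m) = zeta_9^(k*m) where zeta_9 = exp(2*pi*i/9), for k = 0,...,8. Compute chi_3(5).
chi_3(5) = zeta_9^15 = exp(-2*I*pi/3)

Why: chi_3(5) = zeta_9^(3*5) = zeta_9^15. Since zeta_9^9 = 1, this equals zeta_9^6 = exp(2*pi*i*6/9) = exp(-2*I*pi/3).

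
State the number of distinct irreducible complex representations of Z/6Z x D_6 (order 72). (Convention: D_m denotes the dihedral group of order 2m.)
36

Argument: The number of irreducible complex representations of a finite group equals its number of conjugacy classes. For a direct product, #classes(G x H) = #classes(G) * #classes(H). Z/6Z has 6 classes (abelian), D_6 has 6 classes, so 6 * 6 = 36, so Z/6Z x D_6 (order 72) has exactly 36 irreducible complex representations.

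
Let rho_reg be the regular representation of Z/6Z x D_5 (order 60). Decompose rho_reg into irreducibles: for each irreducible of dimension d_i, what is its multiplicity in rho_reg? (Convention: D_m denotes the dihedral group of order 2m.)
Each irreducible V_i of dimension d_i appears with multiplicity d_i, i.e. rho_reg = (direct sum over all irreducibles V_i) d_i V_i. The irreducible dimensions for Z/6Z x D_5 are 1, 1, 1, 1, 1, 1, 1, 1, 1, 1, 1, 1, 2, 2, 2, 2, 2, 2, 2, 2, 2, 2, 2, 2: 12 irreducibles of dimension 1, each with multiplicity 1; 12 irreducibles of dimension 2, each with multiplicity 2. Total dimension 12*1*1 + 12*2*2 = 60 = |G|.

Derivation: General theorem: in the regular representation of a finite group G, each irreducible appears with multiplicity equal to its dimension. Check: dim(rho_reg) = sum d_i^2 = 1 + 1 + 1 + 1 + 1 + 1 + 1 + 1 + 1 + 1 + 1 + 1 + 4 + 4 + 4 + 4 + 4 + 4 + 4 + 4 + 4 + 4 + 4 + 4 = 60 = |G|.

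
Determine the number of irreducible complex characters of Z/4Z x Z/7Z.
28

Working: The number of irreducible complex representations of a finite group equals its number of conjugacy classes. Z/4Z x Z/7Z is abelian of order 28, so every element is its own conjugacy class: 28 classes, so Z/4Z x Z/7Z (order 28) has exactly 28 irreducible complex representations.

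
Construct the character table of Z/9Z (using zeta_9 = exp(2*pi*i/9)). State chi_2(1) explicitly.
Character table of Z/9Z (irreps indexed chi_0,...,chi_8 with chi_k(m) = zeta_9^(k*m), zeta_9 = exp(2*pi*i/9)):
  irrep \ class  {0} (size 1)  {1} (size 1)    {2} (size 1)    {3} (size 1)    {4} (size 1)    {5} (size 1)    {6} (size 1)    {7} (size 1)    {8} (size 1)  
  chi_0          1             1               1               1               1               1               1               1               1             
  chi_1          1             exp(2*I*pi/9)   exp(4*I*pi/9)   exp(2*I*pi/3)   exp(8*I*pi/9)   exp(-8*I*pi/9)  exp(-2*I*pi/3)  exp(-4*I*pi/9)  exp(-2*I*pi/9)
  chi_2          1             exp(4*I*pi/9)   exp(8*I*pi/9)   exp(-2*I*pi/3)  exp(-2*I*pi/9)  exp(2*I*pi/9)   exp(2*I*pi/3)   exp(-8*I*pi/9)  exp(-4*I*pi/9)
  chi_3          1             exp(2*I*pi/3)   exp(-2*I*pi/3)  1               exp(2*I*pi/3)   exp(-2*I*pi/3)  1               exp(2*I*pi/3)   exp(-2*I*pi/3)
  chi_4          1             exp(8*I*pi/9)   exp(-2*I*pi/9)  exp(2*I*pi/3)   exp(-4*I*pi/9)  exp(4*I*pi/9)   exp(-2*I*pi/3)  exp(2*I*pi/9)   exp(-8*I*pi/9)
  chi_5          1             exp(-8*I*pi/9)  exp(2*I*pi/9)   exp(-2*I*pi/3)  exp(4*I*pi/9)   exp(-4*I*pi/9)  exp(2*I*pi/3)   exp(-2*I*pi/9)  exp(8*I*pi/9) 
  chi_6          1             exp(-2*I*pi/3)  exp(2*I*pi/3)   1               exp(-2*I*pi/3)  exp(2*I*pi/3)   1               exp(-2*I*pi/3)  exp(2*I*pi/3) 
  chi_7          1             exp(-4*I*pi/9)  exp(-8*I*pi/9)  exp(2*I*pi/3)   exp(2*I*pi/9)   exp(-2*I*pi/9)  exp(-2*I*pi/3)  exp(8*I*pi/9)   exp(4*I*pi/9) 
  chi_8          1             exp(-2*I*pi/9)  exp(-4*I*pi/9)  exp(-2*I*pi/3)  exp(-8*I*pi/9)  exp(8*I*pi/9)   exp(2*I*pi/3)   exp(4*I*pi/9)   exp(2*I*pi/9) 

Spot check: chi_2(1) = zeta_9^(2*1) = zeta_9^2 = exp(4*I*pi/9).

Derivation: Z/9Z is abelian, so all 9 irreducible complex representations are 1-dimensional. They are given by chi_k(m) = zeta_9^(k*m) for k = 0,...,8. Row orthogonality: sum_m chi_k(m) conj(chi_l(m)) = 9 * [k = l].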